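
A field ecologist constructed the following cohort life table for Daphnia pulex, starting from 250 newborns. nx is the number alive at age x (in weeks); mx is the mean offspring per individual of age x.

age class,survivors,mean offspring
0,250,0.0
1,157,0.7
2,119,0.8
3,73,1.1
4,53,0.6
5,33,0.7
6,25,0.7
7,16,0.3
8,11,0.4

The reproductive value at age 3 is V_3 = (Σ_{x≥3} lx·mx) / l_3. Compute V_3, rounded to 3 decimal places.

2.218

lx = nx/n0 = nx/250: 1, 0.628, 0.476, 0.292, 0.212, 0.132, 0.1, 0.064, 0.044
lx·mx for x ≥ 3: 0.3212, 0.1272, 0.0924, 0.07, 0.0192, 0.0176 → sum = 0.6476
V_3 = 0.6476 / l_3 = 0.6476 / 0.292 = 2.217808… → 2.218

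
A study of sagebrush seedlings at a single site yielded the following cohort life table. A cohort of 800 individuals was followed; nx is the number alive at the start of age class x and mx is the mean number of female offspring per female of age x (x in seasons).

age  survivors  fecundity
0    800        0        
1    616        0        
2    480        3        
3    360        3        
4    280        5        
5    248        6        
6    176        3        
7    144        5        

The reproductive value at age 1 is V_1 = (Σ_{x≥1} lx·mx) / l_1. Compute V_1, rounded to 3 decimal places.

10.805

lx = nx/n0 = nx/800: 1, 0.77, 0.6, 0.45, 0.35, 0.31, 0.22, 0.18
lx·mx for x ≥ 1: 0, 1.8, 1.35, 1.75, 1.86, 0.66, 0.9 → sum = 8.32
V_1 = 8.32 / l_1 = 8.32 / 0.77 = 10.805195… → 10.805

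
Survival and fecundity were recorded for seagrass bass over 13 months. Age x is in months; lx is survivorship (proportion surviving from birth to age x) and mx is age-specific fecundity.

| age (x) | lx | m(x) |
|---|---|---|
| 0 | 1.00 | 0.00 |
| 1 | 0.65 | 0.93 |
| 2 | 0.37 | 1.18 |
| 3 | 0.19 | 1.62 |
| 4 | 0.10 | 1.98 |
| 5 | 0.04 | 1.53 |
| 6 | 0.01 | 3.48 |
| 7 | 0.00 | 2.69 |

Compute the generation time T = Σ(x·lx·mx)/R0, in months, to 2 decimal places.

2.26

lx·mx: 0, 0.6045, 0.4366, 0.3078, 0.198, 0.0612, 0.0348, 0 → R0 = 1.6429
x·lx·mx: 0, 0.6045, 0.8732, 0.9234, 0.792, 0.306, 0.2088, 0 → Σ = 3.7079
T = 3.7079 / 1.6429 = 2.256924… → 2.26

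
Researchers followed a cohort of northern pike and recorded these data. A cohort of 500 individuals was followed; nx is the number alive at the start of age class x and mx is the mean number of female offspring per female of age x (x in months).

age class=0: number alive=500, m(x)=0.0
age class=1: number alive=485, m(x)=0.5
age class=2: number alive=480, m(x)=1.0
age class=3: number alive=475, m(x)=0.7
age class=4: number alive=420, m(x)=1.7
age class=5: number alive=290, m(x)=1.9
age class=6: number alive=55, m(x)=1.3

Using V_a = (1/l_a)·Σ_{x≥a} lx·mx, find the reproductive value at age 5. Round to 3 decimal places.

2.147

lx = nx/n0 = nx/500: 1, 0.97, 0.96, 0.95, 0.84, 0.58, 0.11
lx·mx for x ≥ 5: 1.102, 0.143 → sum = 1.245
V_5 = 1.245 / l_5 = 1.245 / 0.58 = 2.146552… → 2.147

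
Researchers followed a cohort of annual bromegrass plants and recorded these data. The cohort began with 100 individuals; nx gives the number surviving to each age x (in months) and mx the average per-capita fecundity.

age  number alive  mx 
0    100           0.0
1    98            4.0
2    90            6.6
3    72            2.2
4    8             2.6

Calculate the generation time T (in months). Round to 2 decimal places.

lx = nx/n0 = nx/100: 1, 0.98, 0.9, 0.72, 0.08
lx·mx: 0, 3.92, 5.94, 1.584, 0.208 → R0 = 11.652
x·lx·mx: 0, 3.92, 11.88, 4.752, 0.832 → Σ = 21.384
T = 21.384 / 11.652 = 1.835221… → 1.84

1.84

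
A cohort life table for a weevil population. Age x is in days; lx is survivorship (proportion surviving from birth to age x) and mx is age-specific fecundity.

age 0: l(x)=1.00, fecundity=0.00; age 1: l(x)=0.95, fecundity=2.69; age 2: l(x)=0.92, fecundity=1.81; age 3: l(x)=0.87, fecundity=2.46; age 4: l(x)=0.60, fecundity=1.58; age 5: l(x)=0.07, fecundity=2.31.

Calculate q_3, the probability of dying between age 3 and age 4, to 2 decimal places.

0.31

q_3 = (l_3 − l_4) / l_3 = (0.87 − 0.6) / 0.87
     = 0.27 / 0.87 = 0.310345… → 0.31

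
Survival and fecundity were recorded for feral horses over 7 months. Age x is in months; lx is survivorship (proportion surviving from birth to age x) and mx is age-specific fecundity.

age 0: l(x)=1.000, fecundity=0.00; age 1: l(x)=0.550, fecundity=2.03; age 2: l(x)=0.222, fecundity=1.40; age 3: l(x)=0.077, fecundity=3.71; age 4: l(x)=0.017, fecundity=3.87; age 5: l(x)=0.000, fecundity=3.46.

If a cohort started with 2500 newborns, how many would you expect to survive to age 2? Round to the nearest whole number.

555

Expected survivors = N0 · l_2 = 2500 × 0.222 = 555 → 555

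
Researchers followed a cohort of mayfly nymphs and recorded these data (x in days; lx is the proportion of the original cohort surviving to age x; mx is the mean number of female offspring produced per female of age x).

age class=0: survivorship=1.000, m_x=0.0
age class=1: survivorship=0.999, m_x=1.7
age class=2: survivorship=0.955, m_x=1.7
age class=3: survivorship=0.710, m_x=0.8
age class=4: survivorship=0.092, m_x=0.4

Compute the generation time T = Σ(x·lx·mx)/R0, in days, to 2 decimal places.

lx·mx: 0, 1.6983, 1.6235, 0.568, 0.0368 → R0 = 3.9266
x·lx·mx: 0, 1.6983, 3.247, 1.704, 0.1472 → Σ = 6.7965
T = 6.7965 / 3.9266 = 1.730887… → 1.73

1.73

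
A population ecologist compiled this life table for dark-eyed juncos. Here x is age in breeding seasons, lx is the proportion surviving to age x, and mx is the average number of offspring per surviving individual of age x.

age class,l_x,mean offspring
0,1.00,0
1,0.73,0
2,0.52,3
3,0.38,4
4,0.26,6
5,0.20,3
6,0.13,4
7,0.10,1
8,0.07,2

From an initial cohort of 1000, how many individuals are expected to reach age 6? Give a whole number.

130

Expected survivors = N0 · l_6 = 1000 × 0.13 = 130 → 130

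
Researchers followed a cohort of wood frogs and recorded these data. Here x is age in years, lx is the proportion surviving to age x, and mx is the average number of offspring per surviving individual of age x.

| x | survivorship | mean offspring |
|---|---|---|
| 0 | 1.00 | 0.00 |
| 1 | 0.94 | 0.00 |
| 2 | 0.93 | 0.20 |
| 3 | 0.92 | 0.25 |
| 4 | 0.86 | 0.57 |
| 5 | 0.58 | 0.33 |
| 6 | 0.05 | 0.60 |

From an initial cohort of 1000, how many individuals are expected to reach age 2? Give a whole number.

930

Expected survivors = N0 · l_2 = 1000 × 0.93 = 930 → 930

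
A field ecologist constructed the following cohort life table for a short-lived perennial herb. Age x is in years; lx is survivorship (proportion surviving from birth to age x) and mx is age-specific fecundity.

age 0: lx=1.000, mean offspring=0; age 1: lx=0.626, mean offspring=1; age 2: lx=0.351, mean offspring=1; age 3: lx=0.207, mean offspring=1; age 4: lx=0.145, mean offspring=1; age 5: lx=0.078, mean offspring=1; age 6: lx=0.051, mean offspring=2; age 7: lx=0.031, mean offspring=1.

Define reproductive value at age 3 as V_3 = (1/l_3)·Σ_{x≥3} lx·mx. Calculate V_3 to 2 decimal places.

lx·mx for x ≥ 3: 0.207, 0.145, 0.078, 0.102, 0.031 → sum = 0.563
V_3 = 0.563 / l_3 = 0.563 / 0.207 = 2.719807… → 2.72

2.72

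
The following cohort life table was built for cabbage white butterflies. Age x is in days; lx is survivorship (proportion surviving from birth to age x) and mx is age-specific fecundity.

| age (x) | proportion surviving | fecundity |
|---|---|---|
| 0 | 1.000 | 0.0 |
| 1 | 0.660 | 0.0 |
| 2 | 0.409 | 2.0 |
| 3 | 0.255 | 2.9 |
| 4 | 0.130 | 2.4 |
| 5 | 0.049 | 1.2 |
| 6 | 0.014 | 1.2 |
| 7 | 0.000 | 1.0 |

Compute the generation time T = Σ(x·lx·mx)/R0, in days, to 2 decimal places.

2.83

lx·mx: 0, 0, 0.818, 0.7395, 0.312, 0.0588, 0.0168, 0 → R0 = 1.9451
x·lx·mx: 0, 0, 1.636, 2.2185, 1.248, 0.294, 0.1008, 0 → Σ = 5.4973
T = 5.4973 / 1.9451 = 2.82623… → 2.83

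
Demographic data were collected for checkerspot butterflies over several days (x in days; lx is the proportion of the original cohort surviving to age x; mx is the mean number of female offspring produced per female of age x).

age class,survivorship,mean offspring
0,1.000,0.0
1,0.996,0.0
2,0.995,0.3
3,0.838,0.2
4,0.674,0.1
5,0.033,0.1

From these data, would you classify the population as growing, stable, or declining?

R0 = Σ lx·mx = 0 + 0 + 0.2985 + 0.1676 + 0.0674 + 0.0033 = 0.5368
R0 < 1, so the population is declining.

declining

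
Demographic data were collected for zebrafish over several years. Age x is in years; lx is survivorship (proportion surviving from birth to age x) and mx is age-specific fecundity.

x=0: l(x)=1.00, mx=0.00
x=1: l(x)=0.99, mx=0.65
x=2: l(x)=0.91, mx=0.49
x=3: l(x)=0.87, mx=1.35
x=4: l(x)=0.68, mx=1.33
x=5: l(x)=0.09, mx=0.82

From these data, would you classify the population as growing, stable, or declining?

growing

R0 = Σ lx·mx = 0 + 0.6435 + 0.4459 + 1.1745 + 0.9044 + 0.0738 = 3.2421
R0 > 1, so the population is growing.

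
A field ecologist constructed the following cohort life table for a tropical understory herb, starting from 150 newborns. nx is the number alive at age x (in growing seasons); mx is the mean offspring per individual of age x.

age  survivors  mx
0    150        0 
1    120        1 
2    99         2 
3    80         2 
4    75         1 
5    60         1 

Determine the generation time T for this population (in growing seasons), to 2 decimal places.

2.60

lx = nx/n0 = nx/150: 1, 0.8, 0.66, 0.53333…, 0.5, 0.4
lx·mx: 0, 0.8, 1.32, 1.066667…, 0.5, 0.4 → R0 = 4.086667…
x·lx·mx: 0, 0.8, 2.64, 3.2…, 2, 2 → Σ = 10.64…
T = 10.64… / 4.086667… = 2.603589… → 2.60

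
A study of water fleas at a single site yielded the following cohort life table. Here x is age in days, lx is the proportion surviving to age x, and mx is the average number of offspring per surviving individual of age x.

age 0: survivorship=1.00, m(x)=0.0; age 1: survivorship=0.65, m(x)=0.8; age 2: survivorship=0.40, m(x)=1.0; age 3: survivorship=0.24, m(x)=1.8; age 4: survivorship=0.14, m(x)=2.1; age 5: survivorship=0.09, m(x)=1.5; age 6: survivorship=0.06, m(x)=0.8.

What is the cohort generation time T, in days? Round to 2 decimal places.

2.60

lx·mx: 0, 0.52, 0.4, 0.432, 0.294, 0.135, 0.048 → R0 = 1.829
x·lx·mx: 0, 0.52, 0.8, 1.296, 1.176, 0.675, 0.288 → Σ = 4.755
T = 4.755 / 1.829 = 2.599781… → 2.60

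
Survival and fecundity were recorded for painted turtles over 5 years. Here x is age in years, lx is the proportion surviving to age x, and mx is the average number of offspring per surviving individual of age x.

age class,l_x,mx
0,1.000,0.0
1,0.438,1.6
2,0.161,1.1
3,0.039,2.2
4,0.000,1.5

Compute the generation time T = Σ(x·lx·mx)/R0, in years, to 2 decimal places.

lx·mx: 0, 0.7008, 0.1771, 0.0858, 0 → R0 = 0.9637
x·lx·mx: 0, 0.7008, 0.3542, 0.2574, 0 → Σ = 1.3124
T = 1.3124 / 0.9637 = 1.361835… → 1.36

1.36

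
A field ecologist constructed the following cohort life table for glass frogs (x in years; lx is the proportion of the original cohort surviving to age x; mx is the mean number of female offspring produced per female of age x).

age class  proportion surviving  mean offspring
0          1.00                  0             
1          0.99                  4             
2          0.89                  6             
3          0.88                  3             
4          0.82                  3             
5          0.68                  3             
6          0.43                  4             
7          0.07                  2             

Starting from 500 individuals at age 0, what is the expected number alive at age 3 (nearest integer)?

Expected survivors = N0 · l_3 = 500 × 0.88 = 440 → 440

440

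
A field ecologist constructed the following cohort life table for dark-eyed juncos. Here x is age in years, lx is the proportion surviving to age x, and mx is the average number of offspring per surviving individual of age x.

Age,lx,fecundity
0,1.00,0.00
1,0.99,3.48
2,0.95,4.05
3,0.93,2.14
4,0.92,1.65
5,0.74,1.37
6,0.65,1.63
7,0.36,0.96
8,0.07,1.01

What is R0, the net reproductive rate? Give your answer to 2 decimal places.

lx·mx by age: 0, 3.4452, 3.8475, 1.9902, 1.518, 1.0138, 1.0595, 0.3456, 0.0707
R0 = Σ lx·mx = 13.2905 → 13.29

13.29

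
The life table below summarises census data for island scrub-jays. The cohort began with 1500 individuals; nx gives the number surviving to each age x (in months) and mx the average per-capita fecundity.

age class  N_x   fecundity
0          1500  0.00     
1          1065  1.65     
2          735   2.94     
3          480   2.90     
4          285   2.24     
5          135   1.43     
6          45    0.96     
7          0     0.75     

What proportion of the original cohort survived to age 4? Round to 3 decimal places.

0.190

l_4 = n_4/n_0 = 285/1500 = 0.19 → 0.190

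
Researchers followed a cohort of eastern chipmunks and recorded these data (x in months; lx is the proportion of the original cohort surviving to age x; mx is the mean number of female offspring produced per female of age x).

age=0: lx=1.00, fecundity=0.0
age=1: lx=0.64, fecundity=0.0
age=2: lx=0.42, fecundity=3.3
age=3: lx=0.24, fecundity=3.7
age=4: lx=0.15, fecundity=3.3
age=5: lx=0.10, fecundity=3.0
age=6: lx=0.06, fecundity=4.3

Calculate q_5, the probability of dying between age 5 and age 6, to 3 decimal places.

q_5 = (l_5 − l_6) / l_5 = (0.1 − 0.06) / 0.1
     = 0.04 / 0.1 = 0.4 → 0.400

0.400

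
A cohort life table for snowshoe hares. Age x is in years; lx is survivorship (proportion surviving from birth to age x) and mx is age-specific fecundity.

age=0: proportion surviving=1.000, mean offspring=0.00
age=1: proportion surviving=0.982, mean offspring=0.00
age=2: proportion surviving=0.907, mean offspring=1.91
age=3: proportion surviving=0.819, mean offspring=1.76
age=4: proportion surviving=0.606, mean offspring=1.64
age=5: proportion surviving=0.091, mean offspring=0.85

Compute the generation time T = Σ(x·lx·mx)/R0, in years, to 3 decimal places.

2.862

lx·mx: 0, 0, 1.73237, 1.44144, 0.99384, 0.07735 → R0 = 4.245
x·lx·mx: 0, 0, 3.46474, 4.32432, 3.97536, 0.38675 → Σ = 12.15117
T = 12.15117 / 4.245 = 2.862466… → 2.862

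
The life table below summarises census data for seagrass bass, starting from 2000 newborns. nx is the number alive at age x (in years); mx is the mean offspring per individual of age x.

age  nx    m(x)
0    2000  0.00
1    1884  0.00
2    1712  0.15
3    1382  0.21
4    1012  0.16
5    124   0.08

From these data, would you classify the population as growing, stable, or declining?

declining

lx = nx/n0 = nx/2000: 1, 0.942, 0.856, 0.691, 0.506, 0.062
R0 = Σ lx·mx = 0 + 0 + 0.1284 + 0.14511 + 0.08096 + 0.00496 = 0.35943
R0 < 1, so the population is declining.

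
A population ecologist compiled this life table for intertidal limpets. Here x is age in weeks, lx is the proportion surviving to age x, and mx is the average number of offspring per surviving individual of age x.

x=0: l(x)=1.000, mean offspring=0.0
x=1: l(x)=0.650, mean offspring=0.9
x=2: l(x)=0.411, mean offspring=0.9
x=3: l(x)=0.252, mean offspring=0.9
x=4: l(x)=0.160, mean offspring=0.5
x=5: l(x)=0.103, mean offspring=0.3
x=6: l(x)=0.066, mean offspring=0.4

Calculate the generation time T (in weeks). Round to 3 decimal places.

2.000

lx·mx: 0, 0.585, 0.3699, 0.2268, 0.08, 0.0309, 0.0264 → R0 = 1.319
x·lx·mx: 0, 0.585, 0.7398, 0.6804, 0.32, 0.1545, 0.1584 → Σ = 2.6381
T = 2.6381 / 1.319 = 2.000076… → 2.000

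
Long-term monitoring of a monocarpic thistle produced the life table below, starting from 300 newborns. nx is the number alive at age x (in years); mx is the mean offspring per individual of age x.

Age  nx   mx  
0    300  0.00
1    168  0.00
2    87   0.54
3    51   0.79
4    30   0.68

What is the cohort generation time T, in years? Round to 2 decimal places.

lx = nx/n0 = nx/300: 1, 0.56, 0.29, 0.17, 0.1
lx·mx: 0, 0, 0.1566, 0.1343, 0.068 → R0 = 0.3589
x·lx·mx: 0, 0, 0.3132, 0.4029, 0.272 → Σ = 0.9881
T = 0.9881 / 0.3589 = 2.753135… → 2.75

2.75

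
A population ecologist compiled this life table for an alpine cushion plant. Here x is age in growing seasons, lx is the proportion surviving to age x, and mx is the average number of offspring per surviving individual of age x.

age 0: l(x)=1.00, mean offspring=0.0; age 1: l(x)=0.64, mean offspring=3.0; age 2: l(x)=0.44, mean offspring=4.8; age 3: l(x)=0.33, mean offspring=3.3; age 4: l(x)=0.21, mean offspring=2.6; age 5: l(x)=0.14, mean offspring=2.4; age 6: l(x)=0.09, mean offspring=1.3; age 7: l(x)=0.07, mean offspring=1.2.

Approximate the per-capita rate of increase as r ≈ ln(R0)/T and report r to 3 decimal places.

0.777

R0 = Σ lx·mx = 0 + 1.92 + 2.112 + 1.089 + 0.546 + 0.336 + 0.117 + 0.084 = 6.204
Σ x·lx·mx = 14.565; T = 14.565/6.204 = 2.34768…
r ≈ ln(R0)/T = ln(6.204)/2.34768… = 0.77745… → 0.777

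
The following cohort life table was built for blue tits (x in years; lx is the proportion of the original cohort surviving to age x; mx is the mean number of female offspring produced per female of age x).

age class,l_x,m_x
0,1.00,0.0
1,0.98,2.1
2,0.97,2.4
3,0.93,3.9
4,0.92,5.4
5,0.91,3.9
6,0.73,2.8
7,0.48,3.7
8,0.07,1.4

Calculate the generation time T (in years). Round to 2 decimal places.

lx·mx: 0, 2.058, 2.328, 3.627, 4.968, 3.549, 2.044, 1.776, 0.098 → R0 = 20.448
x·lx·mx: 0, 2.058, 4.656, 10.881, 19.872, 17.745, 12.264, 12.432, 0.784 → Σ = 80.692
T = 80.692 / 20.448 = 3.946205… → 3.95

3.95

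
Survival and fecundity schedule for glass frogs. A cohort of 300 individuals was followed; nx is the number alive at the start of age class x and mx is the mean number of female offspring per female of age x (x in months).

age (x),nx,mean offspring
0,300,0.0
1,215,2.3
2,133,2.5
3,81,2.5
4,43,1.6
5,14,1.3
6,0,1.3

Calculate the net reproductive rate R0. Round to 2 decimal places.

3.72

lx = nx/n0 = nx/300: 1, 0.71667…, 0.44333…, 0.27, 0.14333…, 0.04667…, 0
lx·mx by age: 0, 1.648333…, 1.108333…, 0.675, 0.229333…, 0.060667…, 0
R0 = Σ lx·mx = 3.721667… → 3.72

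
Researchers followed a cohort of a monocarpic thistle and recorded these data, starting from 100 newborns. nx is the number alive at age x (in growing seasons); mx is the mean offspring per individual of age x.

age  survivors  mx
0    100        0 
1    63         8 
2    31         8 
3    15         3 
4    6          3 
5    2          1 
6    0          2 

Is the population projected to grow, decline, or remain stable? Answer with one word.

growing

lx = nx/n0 = nx/100: 1, 0.63, 0.31, 0.15, 0.06, 0.02, 0
R0 = Σ lx·mx = 0 + 5.04 + 2.48 + 0.45 + 0.18 + 0.02 + 0 = 8.17
R0 > 1, so the population is growing.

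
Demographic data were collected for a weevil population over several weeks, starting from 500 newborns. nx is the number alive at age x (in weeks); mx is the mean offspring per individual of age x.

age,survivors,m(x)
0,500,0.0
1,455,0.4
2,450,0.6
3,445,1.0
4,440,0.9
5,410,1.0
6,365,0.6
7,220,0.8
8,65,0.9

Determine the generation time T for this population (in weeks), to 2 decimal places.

4.04

lx = nx/n0 = nx/500: 1, 0.91, 0.9, 0.89, 0.88, 0.82, 0.73, 0.44, 0.13
lx·mx: 0, 0.364, 0.54, 0.89, 0.792, 0.82, 0.438, 0.352, 0.117 → R0 = 4.313
x·lx·mx: 0, 0.364, 1.08, 2.67, 3.168, 4.1, 2.628, 2.464, 0.936 → Σ = 17.41
T = 17.41 / 4.313 = 4.036633… → 4.04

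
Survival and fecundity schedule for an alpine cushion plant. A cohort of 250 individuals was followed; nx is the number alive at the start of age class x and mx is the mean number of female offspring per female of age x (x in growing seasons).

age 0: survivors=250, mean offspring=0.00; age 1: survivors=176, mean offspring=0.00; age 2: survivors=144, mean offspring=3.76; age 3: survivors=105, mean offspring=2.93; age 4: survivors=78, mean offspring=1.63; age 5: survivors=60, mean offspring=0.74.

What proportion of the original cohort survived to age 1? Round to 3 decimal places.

0.704

l_1 = n_1/n_0 = 176/250 = 0.704 → 0.704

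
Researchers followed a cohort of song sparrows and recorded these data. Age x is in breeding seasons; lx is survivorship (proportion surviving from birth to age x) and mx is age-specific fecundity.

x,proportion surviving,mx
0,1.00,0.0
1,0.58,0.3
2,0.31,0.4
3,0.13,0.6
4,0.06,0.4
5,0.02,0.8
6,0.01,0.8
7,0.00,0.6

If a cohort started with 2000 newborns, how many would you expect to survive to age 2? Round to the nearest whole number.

Expected survivors = N0 · l_2 = 2000 × 0.31 = 620 → 620

620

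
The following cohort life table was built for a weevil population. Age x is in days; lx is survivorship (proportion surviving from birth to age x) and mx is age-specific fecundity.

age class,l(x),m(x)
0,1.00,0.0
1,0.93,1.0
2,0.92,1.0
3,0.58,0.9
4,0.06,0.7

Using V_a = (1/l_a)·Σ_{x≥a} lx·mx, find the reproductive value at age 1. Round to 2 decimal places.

2.60

lx·mx for x ≥ 1: 0.93, 0.92, 0.522, 0.042 → sum = 2.414
V_1 = 2.414 / l_1 = 2.414 / 0.93 = 2.595699… → 2.60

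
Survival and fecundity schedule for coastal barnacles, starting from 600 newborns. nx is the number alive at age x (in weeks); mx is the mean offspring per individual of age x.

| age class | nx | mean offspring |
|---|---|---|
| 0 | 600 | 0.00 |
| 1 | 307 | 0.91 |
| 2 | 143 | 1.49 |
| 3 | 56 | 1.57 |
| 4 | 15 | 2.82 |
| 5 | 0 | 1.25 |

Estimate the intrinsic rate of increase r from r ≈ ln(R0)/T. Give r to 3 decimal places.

lx = nx/n0 = nx/600: 1, 0.51167…, 0.23833…, 0.09333…, 0.025, 0
R0 = Σ lx·mx = 0 + 0.46562… + 0.35512… + 0.14653… + 0.0705 + 0 = 1.037767…
Σ x·lx·mx = 1.89745…; T = 1.89745…/1.037767… = 1.8284…
r ≈ ln(R0)/T = ln(1.037767…)/1.8284… = 0.02028… → 0.020

0.020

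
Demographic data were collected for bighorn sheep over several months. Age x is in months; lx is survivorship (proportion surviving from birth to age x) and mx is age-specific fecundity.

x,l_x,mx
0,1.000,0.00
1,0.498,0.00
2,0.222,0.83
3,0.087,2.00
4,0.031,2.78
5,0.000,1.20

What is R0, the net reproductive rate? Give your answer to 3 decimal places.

lx·mx by age: 0, 0, 0.18426, 0.174, 0.08618, 0
R0 = Σ lx·mx = 0.44444 → 0.444

0.444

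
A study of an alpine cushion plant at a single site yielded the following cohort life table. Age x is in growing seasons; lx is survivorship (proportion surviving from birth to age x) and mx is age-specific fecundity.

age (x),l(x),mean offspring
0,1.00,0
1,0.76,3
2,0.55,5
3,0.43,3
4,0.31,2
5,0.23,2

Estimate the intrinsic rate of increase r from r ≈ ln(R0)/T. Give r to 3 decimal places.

0.901

R0 = Σ lx·mx = 0 + 2.28 + 2.75 + 1.29 + 0.62 + 0.46 = 7.4
Σ x·lx·mx = 16.43; T = 16.43/7.4 = 2.22027…
r ≈ ln(R0)/T = ln(7.4)/2.22027… = 0.90146… → 0.901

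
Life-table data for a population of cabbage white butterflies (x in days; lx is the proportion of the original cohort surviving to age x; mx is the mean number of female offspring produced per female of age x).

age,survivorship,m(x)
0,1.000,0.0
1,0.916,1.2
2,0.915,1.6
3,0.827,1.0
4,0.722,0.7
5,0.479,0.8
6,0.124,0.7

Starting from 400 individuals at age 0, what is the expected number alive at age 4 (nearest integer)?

Expected survivors = N0 · l_4 = 400 × 0.722 = 288.8 → 289

289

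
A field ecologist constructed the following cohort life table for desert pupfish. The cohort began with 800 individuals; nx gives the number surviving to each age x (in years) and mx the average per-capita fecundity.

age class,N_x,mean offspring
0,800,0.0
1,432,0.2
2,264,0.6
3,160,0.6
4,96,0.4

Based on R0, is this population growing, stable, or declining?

declining

lx = nx/n0 = nx/800: 1, 0.54, 0.33, 0.2, 0.12
R0 = Σ lx·mx = 0 + 0.108 + 0.198 + 0.12 + 0.048 = 0.474
R0 < 1, so the population is declining.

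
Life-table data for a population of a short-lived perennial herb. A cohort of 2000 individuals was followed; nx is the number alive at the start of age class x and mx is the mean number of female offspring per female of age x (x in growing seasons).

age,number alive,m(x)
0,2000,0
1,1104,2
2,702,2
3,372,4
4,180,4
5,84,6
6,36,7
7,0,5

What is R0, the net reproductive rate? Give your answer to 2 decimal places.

3.29

lx = nx/n0 = nx/2000: 1, 0.552, 0.351, 0.186, 0.09, 0.042, 0.018, 0
lx·mx by age: 0, 1.104, 0.702, 0.744, 0.36, 0.252, 0.126, 0
R0 = Σ lx·mx = 3.288 → 3.29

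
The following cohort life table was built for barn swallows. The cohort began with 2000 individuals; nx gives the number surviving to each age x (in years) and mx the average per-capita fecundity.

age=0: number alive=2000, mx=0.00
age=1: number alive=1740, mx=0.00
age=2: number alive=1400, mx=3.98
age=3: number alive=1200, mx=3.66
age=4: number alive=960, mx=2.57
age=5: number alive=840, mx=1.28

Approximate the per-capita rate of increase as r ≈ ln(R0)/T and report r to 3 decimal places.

0.652

lx = nx/n0 = nx/2000: 1, 0.87, 0.7, 0.6, 0.48, 0.42
R0 = Σ lx·mx = 0 + 0 + 2.786 + 2.196 + 1.2336 + 0.5376 = 6.7532
Σ x·lx·mx = 19.7824; T = 19.7824/6.7532 = 2.92934…
r ≈ ln(R0)/T = ln(6.7532)/2.92934… = 0.65203… → 0.652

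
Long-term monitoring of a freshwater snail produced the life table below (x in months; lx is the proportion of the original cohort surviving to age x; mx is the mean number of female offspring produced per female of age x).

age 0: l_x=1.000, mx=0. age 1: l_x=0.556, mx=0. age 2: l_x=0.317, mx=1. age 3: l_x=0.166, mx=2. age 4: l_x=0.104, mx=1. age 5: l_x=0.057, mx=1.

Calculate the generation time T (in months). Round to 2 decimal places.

2.88

lx·mx: 0, 0, 0.317, 0.332, 0.104, 0.057 → R0 = 0.81
x·lx·mx: 0, 0, 0.634, 0.996, 0.416, 0.285 → Σ = 2.331
T = 2.331 / 0.81 = 2.877778… → 2.88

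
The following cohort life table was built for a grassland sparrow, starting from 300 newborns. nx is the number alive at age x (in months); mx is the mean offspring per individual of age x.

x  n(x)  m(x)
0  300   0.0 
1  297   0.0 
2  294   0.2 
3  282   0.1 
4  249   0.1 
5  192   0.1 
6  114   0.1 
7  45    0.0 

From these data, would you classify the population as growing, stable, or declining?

declining

lx = nx/n0 = nx/300: 1, 0.99, 0.98, 0.94, 0.83, 0.64, 0.38, 0.15
R0 = Σ lx·mx = 0 + 0 + 0.196 + 0.094 + 0.083 + 0.064 + 0.038 + 0 = 0.475
R0 < 1, so the population is declining.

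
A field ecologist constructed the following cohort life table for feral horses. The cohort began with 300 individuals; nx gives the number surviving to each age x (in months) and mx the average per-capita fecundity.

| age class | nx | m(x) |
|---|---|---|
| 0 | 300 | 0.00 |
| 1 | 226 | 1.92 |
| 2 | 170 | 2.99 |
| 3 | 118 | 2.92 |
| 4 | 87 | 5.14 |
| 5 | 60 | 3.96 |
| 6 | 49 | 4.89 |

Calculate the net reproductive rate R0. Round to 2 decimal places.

7.37

lx = nx/n0 = nx/300: 1, 0.75333…, 0.56667…, 0.39333…, 0.29, 0.2, 0.16333…
lx·mx by age: 0, 1.4464…, 1.694333…, 1.148533…, 1.4906, 0.792, 0.7987…
R0 = Σ lx·mx = 7.370567… → 7.37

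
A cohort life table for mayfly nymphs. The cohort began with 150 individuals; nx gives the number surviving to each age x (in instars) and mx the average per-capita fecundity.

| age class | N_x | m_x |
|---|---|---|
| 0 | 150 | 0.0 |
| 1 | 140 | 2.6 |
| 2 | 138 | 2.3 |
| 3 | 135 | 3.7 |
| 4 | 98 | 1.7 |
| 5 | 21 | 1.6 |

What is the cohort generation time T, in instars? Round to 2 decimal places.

lx = nx/n0 = nx/150: 1, 0.93333…, 0.92, 0.9, 0.65333…, 0.14
lx·mx: 0, 2.426667…, 2.116, 3.33, 1.110667…, 0.224 → R0 = 9.207333…
x·lx·mx: 0, 2.426667…, 4.232, 9.99, 4.442667…, 1.12 → Σ = 22.211333…
T = 22.211333… / 9.207333… = 2.412352… → 2.41

2.41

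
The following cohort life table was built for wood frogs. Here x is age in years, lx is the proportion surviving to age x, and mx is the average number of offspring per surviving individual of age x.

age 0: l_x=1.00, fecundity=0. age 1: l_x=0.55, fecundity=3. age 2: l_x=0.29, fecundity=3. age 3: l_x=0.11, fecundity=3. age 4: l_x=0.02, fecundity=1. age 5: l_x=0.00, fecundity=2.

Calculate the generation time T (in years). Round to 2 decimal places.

1.55

lx·mx: 0, 1.65, 0.87, 0.33, 0.02, 0 → R0 = 2.87
x·lx·mx: 0, 1.65, 1.74, 0.99, 0.08, 0 → Σ = 4.46
T = 4.46 / 2.87 = 1.554007… → 1.55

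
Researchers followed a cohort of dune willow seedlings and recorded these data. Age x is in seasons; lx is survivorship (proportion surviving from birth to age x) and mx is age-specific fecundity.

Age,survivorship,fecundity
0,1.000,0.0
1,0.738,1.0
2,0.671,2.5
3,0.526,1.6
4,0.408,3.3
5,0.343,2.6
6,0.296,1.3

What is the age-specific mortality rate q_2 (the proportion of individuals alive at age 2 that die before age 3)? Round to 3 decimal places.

0.216

q_2 = (l_2 − l_3) / l_2 = (0.671 − 0.526) / 0.671
     = 0.145 / 0.671 = 0.216095… → 0.216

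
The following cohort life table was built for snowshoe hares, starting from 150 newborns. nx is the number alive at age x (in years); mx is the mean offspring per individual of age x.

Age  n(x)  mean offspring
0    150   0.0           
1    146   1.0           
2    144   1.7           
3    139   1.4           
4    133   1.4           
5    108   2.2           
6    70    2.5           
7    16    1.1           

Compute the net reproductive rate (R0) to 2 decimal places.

8.01

lx = nx/n0 = nx/150: 1, 0.97333…, 0.96, 0.92667…, 0.88667…, 0.72, 0.46667…, 0.10667…
lx·mx by age: 0, 0.973333…, 1.632, 1.297333…, 1.241333…, 1.584, 1.166667…, 0.117333…
R0 = Σ lx·mx = 8.012… → 8.01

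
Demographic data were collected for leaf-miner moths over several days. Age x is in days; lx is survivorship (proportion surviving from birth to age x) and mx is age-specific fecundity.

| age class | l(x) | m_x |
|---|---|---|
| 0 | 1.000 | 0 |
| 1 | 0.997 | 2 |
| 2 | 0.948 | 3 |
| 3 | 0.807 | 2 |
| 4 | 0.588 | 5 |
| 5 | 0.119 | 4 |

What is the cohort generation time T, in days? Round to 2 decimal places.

2.70

lx·mx: 0, 1.994, 2.844, 1.614, 2.94, 0.476 → R0 = 9.868
x·lx·mx: 0, 1.994, 5.688, 4.842, 11.76, 2.38 → Σ = 26.664
T = 26.664 / 9.868 = 2.702067… → 2.70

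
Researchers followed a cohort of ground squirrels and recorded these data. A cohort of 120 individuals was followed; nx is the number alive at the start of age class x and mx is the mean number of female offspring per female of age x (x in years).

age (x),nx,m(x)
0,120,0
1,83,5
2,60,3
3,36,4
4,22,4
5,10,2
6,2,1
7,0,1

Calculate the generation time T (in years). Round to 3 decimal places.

lx = nx/n0 = nx/120: 1, 0.69167…, 0.5, 0.3, 0.18333…, 0.08333…, 0.01667…, 0
lx·mx: 0, 3.458333…, 1.5, 1.2, 0.733333…, 0.166667…, 0.016667…, 0 → R0 = 7.075…
x·lx·mx: 0, 3.458333…, 3, 3.6, 2.933333…, 0.833333…, 0.1…, 0 → Σ = 13.925…
T = 13.925… / 7.075… = 1.968198… → 1.968

1.968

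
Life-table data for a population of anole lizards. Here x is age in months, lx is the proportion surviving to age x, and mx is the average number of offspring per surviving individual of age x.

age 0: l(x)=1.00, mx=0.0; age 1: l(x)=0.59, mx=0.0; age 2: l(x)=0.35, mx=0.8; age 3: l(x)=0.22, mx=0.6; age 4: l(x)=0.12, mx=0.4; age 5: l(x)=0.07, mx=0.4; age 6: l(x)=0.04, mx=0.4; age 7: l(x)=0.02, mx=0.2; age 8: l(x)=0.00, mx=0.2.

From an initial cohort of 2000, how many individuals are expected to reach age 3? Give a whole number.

Expected survivors = N0 · l_3 = 2000 × 0.22 = 440 → 440

440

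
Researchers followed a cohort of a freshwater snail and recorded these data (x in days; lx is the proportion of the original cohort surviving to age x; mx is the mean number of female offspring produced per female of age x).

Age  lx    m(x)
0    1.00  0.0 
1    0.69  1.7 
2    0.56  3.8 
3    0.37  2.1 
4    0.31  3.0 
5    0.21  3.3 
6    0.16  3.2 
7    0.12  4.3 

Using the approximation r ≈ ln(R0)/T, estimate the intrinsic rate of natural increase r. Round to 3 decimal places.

R0 = Σ lx·mx = 0 + 1.173 + 2.128 + 0.777 + 0.93 + 0.693 + 0.512 + 0.516 = 6.729
Σ x·lx·mx = 21.629; T = 21.629/6.729 = 3.2143…
r ≈ ln(R0)/T = ln(6.729)/3.2143… = 0.59311… → 0.593

0.593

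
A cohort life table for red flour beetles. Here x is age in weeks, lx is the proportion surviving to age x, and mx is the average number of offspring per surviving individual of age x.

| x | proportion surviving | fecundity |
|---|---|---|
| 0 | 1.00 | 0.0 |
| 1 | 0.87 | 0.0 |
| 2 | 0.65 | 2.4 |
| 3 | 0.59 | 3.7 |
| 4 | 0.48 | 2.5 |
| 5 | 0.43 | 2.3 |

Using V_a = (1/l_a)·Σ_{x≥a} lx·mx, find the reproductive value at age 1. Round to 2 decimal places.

6.82

lx·mx for x ≥ 1: 0, 1.56, 2.183, 1.2, 0.989 → sum = 5.932
V_1 = 5.932 / l_1 = 5.932 / 0.87 = 6.818391… → 6.82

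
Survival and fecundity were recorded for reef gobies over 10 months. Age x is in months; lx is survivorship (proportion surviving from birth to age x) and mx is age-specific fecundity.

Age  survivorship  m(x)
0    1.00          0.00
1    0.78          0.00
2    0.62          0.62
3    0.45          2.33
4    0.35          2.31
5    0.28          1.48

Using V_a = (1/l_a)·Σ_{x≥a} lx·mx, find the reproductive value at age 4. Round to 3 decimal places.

lx·mx for x ≥ 4: 0.8085, 0.4144 → sum = 1.2229
V_4 = 1.2229 / l_4 = 1.2229 / 0.35 = 3.494 → 3.494

3.494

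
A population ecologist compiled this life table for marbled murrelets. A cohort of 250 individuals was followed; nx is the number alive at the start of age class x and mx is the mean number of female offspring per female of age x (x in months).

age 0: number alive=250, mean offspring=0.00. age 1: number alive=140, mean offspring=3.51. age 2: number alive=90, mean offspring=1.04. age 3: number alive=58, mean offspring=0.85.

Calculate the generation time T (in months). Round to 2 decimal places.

lx = nx/n0 = nx/250: 1, 0.56, 0.36, 0.232
lx·mx: 0, 1.9656, 0.3744, 0.1972 → R0 = 2.5372
x·lx·mx: 0, 1.9656, 0.7488, 0.5916 → Σ = 3.306
T = 3.306 / 2.5372 = 1.303011… → 1.30

1.30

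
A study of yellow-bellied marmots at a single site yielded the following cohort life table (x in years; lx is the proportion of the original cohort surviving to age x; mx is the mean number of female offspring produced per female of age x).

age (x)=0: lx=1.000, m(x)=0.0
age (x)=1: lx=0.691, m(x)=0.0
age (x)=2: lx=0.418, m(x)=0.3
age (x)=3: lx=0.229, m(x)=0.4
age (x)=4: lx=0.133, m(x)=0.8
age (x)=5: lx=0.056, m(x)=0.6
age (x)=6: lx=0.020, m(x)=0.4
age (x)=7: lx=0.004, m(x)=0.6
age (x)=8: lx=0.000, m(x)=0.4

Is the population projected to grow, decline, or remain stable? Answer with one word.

declining

R0 = Σ lx·mx = 0 + 0 + 0.1254 + 0.0916 + 0.1064 + 0.0336 + 0.008 + 0.0024 + 0 = 0.3674
R0 < 1, so the population is declining.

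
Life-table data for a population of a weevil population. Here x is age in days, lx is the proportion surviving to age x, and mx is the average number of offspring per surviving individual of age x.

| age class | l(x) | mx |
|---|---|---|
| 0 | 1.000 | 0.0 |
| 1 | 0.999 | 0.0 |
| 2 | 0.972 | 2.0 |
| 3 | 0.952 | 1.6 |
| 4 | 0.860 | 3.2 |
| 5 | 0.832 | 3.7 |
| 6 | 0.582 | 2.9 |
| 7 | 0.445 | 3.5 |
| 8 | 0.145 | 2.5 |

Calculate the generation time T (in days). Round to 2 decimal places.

lx·mx: 0, 0, 1.944, 1.5232, 2.752, 3.0784, 1.6878, 1.5575, 0.3625 → R0 = 12.9054
x·lx·mx: 0, 0, 3.888, 4.5696, 11.008, 15.392, 10.1268, 10.9025, 2.9 → Σ = 58.7869
T = 58.7869 / 12.9054 = 4.555217… → 4.56

4.56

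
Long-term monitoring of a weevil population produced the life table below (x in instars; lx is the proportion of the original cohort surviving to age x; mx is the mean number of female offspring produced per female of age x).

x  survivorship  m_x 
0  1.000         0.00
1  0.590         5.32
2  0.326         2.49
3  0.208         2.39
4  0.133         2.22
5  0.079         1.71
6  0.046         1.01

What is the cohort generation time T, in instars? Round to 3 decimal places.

lx·mx: 0, 3.1388, 0.81174, 0.49712, 0.29526, 0.13509, 0.04646 → R0 = 4.92447
x·lx·mx: 0, 3.1388, 1.62348, 1.49136, 1.18104, 0.67545, 0.27876 → Σ = 8.38889
T = 8.38889 / 4.92447 = 1.703511… → 1.704

1.704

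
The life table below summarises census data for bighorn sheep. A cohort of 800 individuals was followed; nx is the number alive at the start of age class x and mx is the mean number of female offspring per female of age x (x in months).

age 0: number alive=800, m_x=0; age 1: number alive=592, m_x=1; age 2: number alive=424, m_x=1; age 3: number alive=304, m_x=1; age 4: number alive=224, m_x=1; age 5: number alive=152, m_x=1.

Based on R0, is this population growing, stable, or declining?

growing

lx = nx/n0 = nx/800: 1, 0.74, 0.53, 0.38, 0.28, 0.19
R0 = Σ lx·mx = 0 + 0.74 + 0.53 + 0.38 + 0.28 + 0.19 = 2.12
R0 > 1, so the population is growing.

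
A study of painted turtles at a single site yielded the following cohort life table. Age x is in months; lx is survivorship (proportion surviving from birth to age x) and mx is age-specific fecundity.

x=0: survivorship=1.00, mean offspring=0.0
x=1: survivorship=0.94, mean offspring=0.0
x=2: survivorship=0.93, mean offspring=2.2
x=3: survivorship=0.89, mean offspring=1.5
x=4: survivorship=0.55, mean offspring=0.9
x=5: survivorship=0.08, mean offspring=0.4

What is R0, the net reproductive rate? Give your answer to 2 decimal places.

3.91

lx·mx by age: 0, 0, 2.046, 1.335, 0.495, 0.032
R0 = Σ lx·mx = 3.908 → 3.91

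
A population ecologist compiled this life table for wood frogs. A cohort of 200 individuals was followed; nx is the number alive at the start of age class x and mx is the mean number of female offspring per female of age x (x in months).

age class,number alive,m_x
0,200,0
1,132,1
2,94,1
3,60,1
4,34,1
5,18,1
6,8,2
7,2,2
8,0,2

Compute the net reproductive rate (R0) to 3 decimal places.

lx = nx/n0 = nx/200: 1, 0.66, 0.47, 0.3, 0.17, 0.09, 0.04, 0.01, 0
lx·mx by age: 0, 0.66, 0.47, 0.3, 0.17, 0.09, 0.08, 0.02, 0
R0 = Σ lx·mx = 1.79 → 1.790

1.790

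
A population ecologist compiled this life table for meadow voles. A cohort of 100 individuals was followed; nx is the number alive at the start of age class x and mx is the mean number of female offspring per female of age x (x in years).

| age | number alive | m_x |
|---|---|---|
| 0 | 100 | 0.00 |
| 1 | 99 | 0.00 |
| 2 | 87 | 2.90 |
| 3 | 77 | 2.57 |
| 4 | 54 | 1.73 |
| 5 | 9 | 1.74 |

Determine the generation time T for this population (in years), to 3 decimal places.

lx = nx/n0 = nx/100: 1, 0.99, 0.87, 0.77, 0.54, 0.09
lx·mx: 0, 0, 2.523, 1.9789, 0.9342, 0.1566 → R0 = 5.5927
x·lx·mx: 0, 0, 5.046, 5.9367, 3.7368, 0.783 → Σ = 15.5025
T = 15.5025 / 5.5927 = 2.771917… → 2.772

2.772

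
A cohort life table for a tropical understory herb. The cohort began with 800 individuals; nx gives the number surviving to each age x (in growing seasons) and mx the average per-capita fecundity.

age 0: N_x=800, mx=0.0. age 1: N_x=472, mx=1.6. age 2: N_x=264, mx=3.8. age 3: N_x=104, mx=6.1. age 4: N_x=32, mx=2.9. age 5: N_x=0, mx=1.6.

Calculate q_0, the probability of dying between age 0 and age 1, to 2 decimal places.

lx = nx/n0 = nx/800: 1, 0.59, 0.33, 0.13, 0.04, 0
q_0 = (l_0 − l_1) / l_0 = (1 − 0.59) / 1
     = 0.41 / 1 = 0.41 → 0.41

0.41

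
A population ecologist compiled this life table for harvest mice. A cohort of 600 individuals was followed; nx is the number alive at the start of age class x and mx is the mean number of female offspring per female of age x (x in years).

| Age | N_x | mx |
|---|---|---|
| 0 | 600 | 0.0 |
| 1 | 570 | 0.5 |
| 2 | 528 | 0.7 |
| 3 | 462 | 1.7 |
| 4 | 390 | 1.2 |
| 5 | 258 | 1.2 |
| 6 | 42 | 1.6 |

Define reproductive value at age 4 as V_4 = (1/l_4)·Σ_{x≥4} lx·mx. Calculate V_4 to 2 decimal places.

lx = nx/n0 = nx/600: 1, 0.95, 0.88, 0.77, 0.65, 0.43, 0.07
lx·mx for x ≥ 4: 0.78, 0.516, 0.112 → sum = 1.408
V_4 = 1.408 / l_4 = 1.408 / 0.65 = 2.166154… → 2.17

2.17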